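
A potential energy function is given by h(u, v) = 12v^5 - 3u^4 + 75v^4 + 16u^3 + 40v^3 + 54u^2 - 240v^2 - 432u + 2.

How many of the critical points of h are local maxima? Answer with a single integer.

h separates as a function of u plus a function of v, so ∇h=0 decouples.
∂h/∂u = -12(u - 4)(u - 3)(u + 3) = 0 at u ∈ {-3, 3, 4}; ∂h/∂v = 60v(v - 1)(v + 2)(v + 4) = 0 at v ∈ {-4, -2, 0, 1}.
The Hessian is diagonal: diag(h_uu, h_vv). Second derivatives: h_uu(-3)=-504, h_uu(3)=72, h_uu(4)=-84; h_vv(-4)=-2400, h_vv(-2)=720, h_vv(0)=-480, h_vv(1)=900.
Local maxima occur where both diagonal entries negative: (-3, -4), (-3, 0), (4, -4), (4, 0). Count: 4.

4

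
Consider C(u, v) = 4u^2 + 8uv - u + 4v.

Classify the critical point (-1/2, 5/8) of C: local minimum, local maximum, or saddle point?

The Hessian of C is constant: H = [[8, 8], [8, 0]].
det(H) = 8·0 − 8² = -64.
Since det(H) < 0, H is indefinite and the critical point is a saddle point.

saddle point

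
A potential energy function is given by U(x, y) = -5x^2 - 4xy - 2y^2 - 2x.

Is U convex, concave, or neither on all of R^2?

U is quadratic, so its Hessian is the constant matrix H = [[-10, -4], [-4, -4]].
det(H) = 24, tr(H) = -14.
det(H) > 0 and tr(H) < 0, so H is negative definite everywhere: concave.

concave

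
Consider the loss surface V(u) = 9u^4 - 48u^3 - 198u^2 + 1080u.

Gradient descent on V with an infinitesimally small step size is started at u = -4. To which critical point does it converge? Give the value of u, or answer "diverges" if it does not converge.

V'(u) = 36(u - 5)(u - 2)(u + 3), so V'(-4) = -1944.
Gradient descent moves in the -V' direction, i.e. u is increasing.
The nearest critical point in that direction is u = -3, where V'' = 1440 > 0 (a local minimum). The iterate converges there.

-3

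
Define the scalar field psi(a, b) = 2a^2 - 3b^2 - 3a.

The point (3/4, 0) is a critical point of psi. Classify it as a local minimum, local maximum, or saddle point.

The Hessian of psi is constant: H = [[4, 0], [0, -6]].
det(H) = 4·(-6) − 0² = -24.
Since det(H) < 0, H is indefinite and the critical point is a saddle point.

saddle point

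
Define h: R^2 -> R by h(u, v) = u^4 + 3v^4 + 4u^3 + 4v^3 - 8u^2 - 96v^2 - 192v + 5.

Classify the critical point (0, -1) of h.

local maximum

The mixed partial ∂²h/∂u∂v is 0, so the Hessian at any point is diag(h_uu, h_vv) = diag(4(3u^2 + 6u - 4), 12(3v^2 + 2v - 16)).
At (0, -1): H = diag(-16, -180).
Both eigenvalues are negative, so H is negative definite: a local maximum.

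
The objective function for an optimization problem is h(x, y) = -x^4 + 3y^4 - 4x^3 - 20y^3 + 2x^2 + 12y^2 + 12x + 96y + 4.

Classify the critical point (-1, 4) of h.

local minimum

The mixed partial ∂²h/∂x∂y is 0, so the Hessian at any point is diag(h_xx, h_yy) = diag(4(-3x^2 - 6x + 1), 12(3y^2 - 10y + 2)).
At (-1, 4): H = diag(16, 120).
Both eigenvalues are positive, so H is positive definite: a local minimum.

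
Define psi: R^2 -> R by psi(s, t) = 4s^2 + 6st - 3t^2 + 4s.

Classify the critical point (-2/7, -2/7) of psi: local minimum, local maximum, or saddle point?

saddle point

The Hessian of psi is constant: H = [[8, 6], [6, -6]].
det(H) = 8·(-6) − 6² = -84.
Since det(H) < 0, H is indefinite and the critical point is a saddle point.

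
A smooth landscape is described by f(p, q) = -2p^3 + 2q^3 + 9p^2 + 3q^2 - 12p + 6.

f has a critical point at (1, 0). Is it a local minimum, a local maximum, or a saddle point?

The mixed partial ∂²f/∂p∂q is 0, so the Hessian at any point is diag(f_pp, f_qq) = diag(6(-2p + 3), 6(2q + 1)).
At (1, 0): H = diag(6, 6).
Both eigenvalues are positive, so H is positive definite: a local minimum.

local minimum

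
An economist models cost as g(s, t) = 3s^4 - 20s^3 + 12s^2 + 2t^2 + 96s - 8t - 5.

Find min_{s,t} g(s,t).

g(s,t) separates as P(s) + Q(t) − 5, so its minimum is min P + min Q − 5.
P'(s) = 12(s - 4)(s - 2)(s + 1) vanishes at s ∈ {-1, 2, 4}; Q'(t) = 4(t - 2) vanishes at t ∈ {2}.
Local minima of P (where P''>0): P(-1)=-61, P(4)=64. Local minima of Q: Q(2)=-8.
So the global minimum of g is P(-1) + Q(2) − 5 = -61 − 8 − 5 = -74, attained at (-1, 2).

-74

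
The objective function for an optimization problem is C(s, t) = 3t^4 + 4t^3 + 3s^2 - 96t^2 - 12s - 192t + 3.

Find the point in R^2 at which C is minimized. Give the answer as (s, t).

C(s,t) separates as P(s) + Q(t) + 3, so its minimum is min P + min Q + 3.
P'(s) = 6s - 12 vanishes at s ∈ {2}; Q'(t) = 12(t - 4)(t + 1)(t + 4) vanishes at t ∈ {-4, -1, 4}.
Local minima of P (where P''>0): P(2)=-12. Local minima of Q: Q(-4)=-256, Q(4)=-1280.
So the global minimum of C is P(2) + Q(4) + 3 = -12 − 1280 + 3 = -1289, attained at (2, 4).

(2, 4)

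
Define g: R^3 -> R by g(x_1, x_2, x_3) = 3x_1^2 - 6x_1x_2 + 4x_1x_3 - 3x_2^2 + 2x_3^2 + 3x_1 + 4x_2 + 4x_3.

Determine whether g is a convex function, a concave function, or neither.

g is quadratic, so its Hessian is the constant matrix H = [[6, -6, 4], [-6, -6, 0], [4, 0, 4]].
Leading principal minors: 6, -72, -192.
Neither pattern holds ⇒ H is indefinite ⇒ neither convex nor concave.

neither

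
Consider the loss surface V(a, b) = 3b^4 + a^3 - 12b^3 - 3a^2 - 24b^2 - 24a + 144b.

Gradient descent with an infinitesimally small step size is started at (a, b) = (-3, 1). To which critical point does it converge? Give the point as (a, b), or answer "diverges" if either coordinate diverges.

V is separable, so gradient descent decouples: a follows -∂V/∂a, b follows -∂V/∂b.
∂V/∂a = 3(a - 4)(a + 2); at a=-3 this is 21, so a decreases.
∂V/∂b = 12(b - 3)(b - 2)(b + 2); at b=1 this is 72, so b decreases.
The a-coordinate has no critical point in that direction and runs off to infinity.

diverges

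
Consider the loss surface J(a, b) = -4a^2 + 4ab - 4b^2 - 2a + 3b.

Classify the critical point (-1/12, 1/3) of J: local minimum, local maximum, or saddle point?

local maximum

The Hessian of J is constant: H = [[-8, 4], [4, -8]].
det(H) = (-8)·(-8) − 4² = 48.
det(H) > 0 and tr(H) = -16 < 0, so H is negative definite and the point is a local maximum.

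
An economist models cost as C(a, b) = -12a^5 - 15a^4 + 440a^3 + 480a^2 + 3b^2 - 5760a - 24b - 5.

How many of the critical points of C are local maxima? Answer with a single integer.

C separates as a function of a plus a function of b, so ∇C=0 decouples.
∂C/∂a = -60(a - 4)(a - 2)(a + 3)(a + 4) = 0 at a ∈ {-4, -3, 2, 4}; ∂C/∂b = 6(b - 4) = 0 at b ∈ {4}.
The Hessian is diagonal: diag(C_aa, C_bb). Second derivatives: C_aa(-4)=2880, C_aa(-3)=-2100, C_aa(2)=3600, C_aa(4)=-6720; C_bb(4)=6.
Local maxima occur where both diagonal entries negative: none. Count: 0.

0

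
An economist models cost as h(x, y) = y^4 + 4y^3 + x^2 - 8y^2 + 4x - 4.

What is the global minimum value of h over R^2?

-136

h(x,y) separates as P(x) + Q(y) − 4, so its minimum is min P + min Q − 4.
P'(x) = 2x + 4 vanishes at x ∈ {-2}; Q'(y) = 4y(y - 1)(y + 4) vanishes at y ∈ {-4, 0, 1}.
Local minima of P (where P''>0): P(-2)=-4. Local minima of Q: Q(-4)=-128, Q(1)=-3.
So the global minimum of h is P(-2) + Q(-4) − 4 = -4 − 128 − 4 = -136, attained at (-2, -4).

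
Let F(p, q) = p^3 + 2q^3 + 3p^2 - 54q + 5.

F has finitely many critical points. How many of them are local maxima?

1

F separates as a function of p plus a function of q, so ∇F=0 decouples.
∂F/∂p = 3p(p + 2) = 0 at p ∈ {-2, 0}; ∂F/∂q = 6(q - 3)(q + 3) = 0 at q ∈ {-3, 3}.
The Hessian is diagonal: diag(F_pp, F_qq). Second derivatives: F_pp(-2)=-6, F_pp(0)=6; F_qq(-3)=-36, F_qq(3)=36.
Local maxima occur where both diagonal entries negative: (-2, -3). Count: 1.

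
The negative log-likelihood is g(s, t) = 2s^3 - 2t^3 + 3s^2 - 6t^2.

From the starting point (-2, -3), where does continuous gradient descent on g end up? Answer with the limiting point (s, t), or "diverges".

diverges

g is separable, so gradient descent decouples: s follows -∂g/∂s, t follows -∂g/∂t.
∂g/∂s = 6s(s + 1); at s=-2 this is 12, so s decreases.
∂g/∂t = -6t(t + 2); at t=-3 this is -18, so t increases.
The s-coordinate has no critical point in that direction and runs off to infinity.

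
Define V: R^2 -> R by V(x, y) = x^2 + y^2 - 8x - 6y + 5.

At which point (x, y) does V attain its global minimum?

(4, 3)

V(x,y) separates as P(x) + Q(y) + 5, so its minimum is min P + min Q + 5.
P'(x) = 2x - 8 vanishes at x ∈ {4}; Q'(y) = 2y - 6 vanishes at y ∈ {3}.
Local minima of P (where P''>0): P(4)=-16. Local minima of Q: Q(3)=-9.
So the global minimum of V is P(4) + Q(3) + 5 = -16 − 9 + 5 = -20, attained at (4, 3).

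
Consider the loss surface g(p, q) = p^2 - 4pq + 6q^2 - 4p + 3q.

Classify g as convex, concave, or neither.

g is quadratic, so its Hessian is the constant matrix H = [[2, -4], [-4, 12]].
det(H) = 8, tr(H) = 14.
det(H) > 0 and tr(H) > 0, so H is positive definite everywhere: convex.

convex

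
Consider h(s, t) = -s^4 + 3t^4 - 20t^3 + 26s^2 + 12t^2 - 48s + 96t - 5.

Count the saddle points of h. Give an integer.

h separates as a function of s plus a function of t, so ∇h=0 decouples.
∂h/∂s = -4(s - 3)(s - 1)(s + 4) = 0 at s ∈ {-4, 1, 3}; ∂h/∂t = 12(t - 4)(t - 2)(t + 1) = 0 at t ∈ {-1, 2, 4}.
The Hessian is diagonal: diag(h_ss, h_tt). Second derivatives: h_ss(-4)=-140, h_ss(1)=40, h_ss(3)=-56; h_tt(-1)=180, h_tt(2)=-72, h_tt(4)=120.
Saddle points occur where the two diagonal entries have opposite signs: (-4, -1), (-4, 4), (1, 2), (3, -1), (3, 4). Count: 5.

5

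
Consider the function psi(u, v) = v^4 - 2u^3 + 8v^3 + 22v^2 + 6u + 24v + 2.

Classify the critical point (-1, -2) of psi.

saddle point

The mixed partial ∂²psi/∂u∂v is 0, so the Hessian at any point is diag(psi_uu, psi_vv) = diag(-12u, 4(3v^2 + 12v + 11)).
At (-1, -2): H = diag(12, -4).
The eigenvalues have opposite signs, so H is indefinite: a saddle point.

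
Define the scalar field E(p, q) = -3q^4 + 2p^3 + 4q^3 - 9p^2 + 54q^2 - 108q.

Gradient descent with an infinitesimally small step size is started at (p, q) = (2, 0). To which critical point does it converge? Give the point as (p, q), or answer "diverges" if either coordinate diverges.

E is separable, so gradient descent decouples: p follows -∂E/∂p, q follows -∂E/∂q.
∂E/∂p = 6p(p - 3); at p=2 this is -12, so p increases.
∂E/∂q = -12(q - 3)(q - 1)(q + 3); at q=0 this is -108, so q increases.
p converges to its nearest critical value 3 (a local min of the p-part); q converges to 1. The iterate converges to (3, 1).

(3, 1)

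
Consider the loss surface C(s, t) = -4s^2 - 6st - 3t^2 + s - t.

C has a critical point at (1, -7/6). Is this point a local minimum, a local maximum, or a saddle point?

local maximum

The Hessian of C is constant: H = [[-8, -6], [-6, -6]].
det(H) = (-8)·(-6) − (-6)² = 12.
det(H) > 0 and tr(H) = -14 < 0, so H is negative definite and the point is a local maximum.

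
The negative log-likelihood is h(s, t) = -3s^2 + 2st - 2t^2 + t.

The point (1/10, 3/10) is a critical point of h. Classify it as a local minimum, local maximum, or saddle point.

The Hessian of h is constant: H = [[-6, 2], [2, -4]].
det(H) = (-6)·(-4) − 2² = 20.
det(H) > 0 and tr(H) = -10 < 0, so H is negative definite and the point is a local maximum.

local maximum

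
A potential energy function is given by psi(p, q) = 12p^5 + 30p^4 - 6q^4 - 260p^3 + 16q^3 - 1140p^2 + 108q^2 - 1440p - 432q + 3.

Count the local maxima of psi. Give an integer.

psi separates as a function of p plus a function of q, so ∇psi=0 decouples.
∂psi/∂p = 60(p - 4)(p + 1)(p + 2)(p + 3) = 0 at p ∈ {-3, -2, -1, 4}; ∂psi/∂q = -24(q - 3)(q - 2)(q + 3) = 0 at q ∈ {-3, 2, 3}.
The Hessian is diagonal: diag(psi_pp, psi_qq). Second derivatives: psi_pp(-3)=-840, psi_pp(-2)=360, psi_pp(-1)=-600, psi_pp(4)=12600; psi_qq(-3)=-720, psi_qq(2)=120, psi_qq(3)=-144.
Local maxima occur where both diagonal entries negative: (-3, -3), (-3, 3), (-1, -3), (-1, 3). Count: 4.

4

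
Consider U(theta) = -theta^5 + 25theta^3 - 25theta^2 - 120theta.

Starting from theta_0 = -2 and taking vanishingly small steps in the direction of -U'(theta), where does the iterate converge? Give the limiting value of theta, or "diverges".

-4

U'(theta) = -5(theta - 3)(theta - 2)(theta + 1)(theta + 4), so U'(-2) = 200.
Gradient descent moves in the -U' direction, i.e. theta is decreasing.
The nearest critical point in that direction is theta = -4, where U'' = 630 > 0 (a local minimum). The iterate converges there.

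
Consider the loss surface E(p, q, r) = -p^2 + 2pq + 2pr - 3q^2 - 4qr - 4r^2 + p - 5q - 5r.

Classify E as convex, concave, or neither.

E is quadratic, so its Hessian is the constant matrix H = [[-2, 2, 2], [2, -6, -4], [2, -4, -8]].
Leading principal minors: -2, 8, -40.
Signs alternate −, +, − ⇒ H ≺ 0 ⇒ concave.

concave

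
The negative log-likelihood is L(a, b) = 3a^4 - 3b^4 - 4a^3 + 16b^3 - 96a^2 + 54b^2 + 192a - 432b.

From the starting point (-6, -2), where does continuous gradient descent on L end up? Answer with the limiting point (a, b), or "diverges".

L is separable, so gradient descent decouples: a follows -∂L/∂a, b follows -∂L/∂b.
∂L/∂a = 12(a - 4)(a - 1)(a + 4); at a=-6 this is -1680, so a increases.
∂L/∂b = -12(b - 4)(b - 3)(b + 3); at b=-2 this is -360, so b increases.
a converges to its nearest critical value -4 (a local min of the a-part); b converges to 3. The iterate converges to (-4, 3).

(-4, 3)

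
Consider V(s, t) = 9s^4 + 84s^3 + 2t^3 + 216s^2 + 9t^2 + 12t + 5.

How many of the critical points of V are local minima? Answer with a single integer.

2

V separates as a function of s plus a function of t, so ∇V=0 decouples.
∂V/∂s = 36s(s + 3)(s + 4) = 0 at s ∈ {-4, -3, 0}; ∂V/∂t = 6(t + 1)(t + 2) = 0 at t ∈ {-2, -1}.
The Hessian is diagonal: diag(V_ss, V_tt). Second derivatives: V_ss(-4)=144, V_ss(-3)=-108, V_ss(0)=432; V_tt(-2)=-6, V_tt(-1)=6.
Local minima occur where both diagonal entries positive: (-4, -1), (0, -1). Count: 2.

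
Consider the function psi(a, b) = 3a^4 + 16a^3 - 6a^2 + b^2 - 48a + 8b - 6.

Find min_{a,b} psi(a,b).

psi(a,b) separates as P(a) + Q(b) − 6, so its minimum is min P + min Q − 6.
P'(a) = 12(a - 1)(a + 1)(a + 4) vanishes at a ∈ {-4, -1, 1}; Q'(b) = 2b + 8 vanishes at b ∈ {-4}.
Local minima of P (where P''>0): P(-4)=-160, P(1)=-35. Local minima of Q: Q(-4)=-16.
So the global minimum of psi is P(-4) + Q(-4) − 6 = -160 − 16 − 6 = -182, attained at (-4, -4).

-182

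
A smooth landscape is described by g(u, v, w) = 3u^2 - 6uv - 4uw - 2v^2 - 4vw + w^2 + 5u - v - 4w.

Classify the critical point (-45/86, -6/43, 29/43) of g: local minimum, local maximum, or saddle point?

saddle point

The Hessian is constant: H = [[6, -6, -4], [-6, -4, -4], [-4, -4, 2]].
Leading principal minors: Δ₁ = 6, Δ₂ = -60, Δ₃ = -344.
The minors fit neither the all-positive nor the alternating-sign pattern, so H is indefinite: a saddle point.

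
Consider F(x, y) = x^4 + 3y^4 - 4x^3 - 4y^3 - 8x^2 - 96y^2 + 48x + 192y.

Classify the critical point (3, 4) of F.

local minimum

The mixed partial ∂²F/∂x∂y is 0, so the Hessian at any point is diag(F_xx, F_yy) = diag(4(3x^2 - 6x - 4), 12(3y^2 - 2y - 16)).
At (3, 4): H = diag(20, 288).
Both eigenvalues are positive, so H is positive definite: a local minimum.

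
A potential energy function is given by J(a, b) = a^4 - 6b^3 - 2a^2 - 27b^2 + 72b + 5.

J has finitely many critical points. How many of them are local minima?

2

J separates as a function of a plus a function of b, so ∇J=0 decouples.
∂J/∂a = 4a(a - 1)(a + 1) = 0 at a ∈ {-1, 0, 1}; ∂J/∂b = -18(b - 1)(b + 4) = 0 at b ∈ {-4, 1}.
The Hessian is diagonal: diag(J_aa, J_bb). Second derivatives: J_aa(-1)=8, J_aa(0)=-4, J_aa(1)=8; J_bb(-4)=90, J_bb(1)=-90.
Local minima occur where both diagonal entries positive: (-1, -4), (1, -4). Count: 2.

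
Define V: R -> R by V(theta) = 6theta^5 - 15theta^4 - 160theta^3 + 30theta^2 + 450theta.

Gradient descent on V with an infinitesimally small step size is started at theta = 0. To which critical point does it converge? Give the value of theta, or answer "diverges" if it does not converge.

V'(theta) = 30(theta - 5)(theta - 1)(theta + 1)(theta + 3), so V'(0) = 450.
Gradient descent moves in the -V' direction, i.e. theta is decreasing.
The nearest critical point in that direction is theta = -1, where V'' = 720 > 0 (a local minimum). The iterate converges there.

-1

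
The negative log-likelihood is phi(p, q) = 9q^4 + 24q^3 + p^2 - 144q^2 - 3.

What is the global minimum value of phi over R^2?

phi(p,q) separates as A(p) + B(q) − 3, so its minimum is min A + min B − 3.
A'(p) = 2p vanishes at p ∈ {0}; B'(q) = 36q(q - 2)(q + 4) vanishes at q ∈ {-4, 0, 2}.
Local minima of A (where A''>0): A(0)=0. Local minima of B: B(-4)=-1536, B(2)=-240.
So the global minimum of phi is A(0) + B(-4) − 3 = 0 − 1536 − 3 = -1539, attained at (0, -4).

-1539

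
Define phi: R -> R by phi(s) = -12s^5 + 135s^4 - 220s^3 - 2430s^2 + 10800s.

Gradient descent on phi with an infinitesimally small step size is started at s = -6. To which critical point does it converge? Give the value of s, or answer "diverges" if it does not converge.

phi'(s) = -60(s - 5)(s - 4)(s - 3)(s + 3), so phi'(-6) = -178200.
Gradient descent moves in the -phi' direction, i.e. s is increasing.
The nearest critical point in that direction is s = -3, where phi'' = 20160 > 0 (a local minimum). The iterate converges there.

-3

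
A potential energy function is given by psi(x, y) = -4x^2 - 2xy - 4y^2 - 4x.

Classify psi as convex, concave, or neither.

concave

psi is quadratic, so its Hessian is the constant matrix H = [[-8, -2], [-2, -8]].
det(H) = 60, tr(H) = -16.
det(H) > 0 and tr(H) < 0, so H is negative definite everywhere: concave.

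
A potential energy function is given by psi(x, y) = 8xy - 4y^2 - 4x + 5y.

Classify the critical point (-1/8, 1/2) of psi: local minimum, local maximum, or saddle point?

The Hessian of psi is constant: H = [[0, 8], [8, -8]].
det(H) = 0·(-8) − 8² = -64.
Since det(H) < 0, H is indefinite and the critical point is a saddle point.

saddle point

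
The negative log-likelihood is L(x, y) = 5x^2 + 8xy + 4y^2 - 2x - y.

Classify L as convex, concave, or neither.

convex

L is quadratic, so its Hessian is the constant matrix H = [[10, 8], [8, 8]].
det(H) = 16, tr(H) = 18.
det(H) > 0 and tr(H) > 0, so H is positive definite everywhere: convex.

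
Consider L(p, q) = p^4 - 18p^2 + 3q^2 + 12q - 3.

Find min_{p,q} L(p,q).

L(p,q) separates as A(p) + B(q) − 3, so its minimum is min A + min B − 3.
A'(p) = 4p(p - 3)(p + 3) vanishes at p ∈ {-3, 0, 3}; B'(q) = 6q + 12 vanishes at q ∈ {-2}.
Local minima of A (where A''>0): A(-3)=-81, A(3)=-81. Local minima of B: B(-2)=-12.
So the global minimum of L is A(-3) + B(-2) − 3 = -81 − 12 − 3 = -96, attained at (-3, -2).

-96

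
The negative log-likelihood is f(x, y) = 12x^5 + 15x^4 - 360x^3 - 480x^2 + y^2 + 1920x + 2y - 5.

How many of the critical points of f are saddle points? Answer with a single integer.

2

f separates as a function of x plus a function of y, so ∇f=0 decouples.
∂f/∂x = 60(x - 4)(x - 1)(x + 2)(x + 4) = 0 at x ∈ {-4, -2, 1, 4}; ∂f/∂y = 2(y + 1) = 0 at y ∈ {-1}.
The Hessian is diagonal: diag(f_xx, f_yy). Second derivatives: f_xx(-4)=-4800, f_xx(-2)=2160, f_xx(1)=-2700, f_xx(4)=8640; f_yy(-1)=2.
Saddle points occur where the two diagonal entries have opposite signs: (-4, -1), (1, -1). Count: 2.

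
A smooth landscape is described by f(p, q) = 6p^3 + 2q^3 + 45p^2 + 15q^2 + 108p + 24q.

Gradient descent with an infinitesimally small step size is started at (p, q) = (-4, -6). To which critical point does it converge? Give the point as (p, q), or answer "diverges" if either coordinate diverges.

diverges

f is separable, so gradient descent decouples: p follows -∂f/∂p, q follows -∂f/∂q.
∂f/∂p = 18(p + 2)(p + 3); at p=-4 this is 36, so p decreases.
∂f/∂q = 6(q + 1)(q + 4); at q=-6 this is 60, so q decreases.
The p-coordinate has no critical point in that direction and runs off to infinity.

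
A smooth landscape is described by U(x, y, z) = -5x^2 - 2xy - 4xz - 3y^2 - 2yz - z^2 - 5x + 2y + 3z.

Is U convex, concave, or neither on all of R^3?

U is quadratic, so its Hessian is the constant matrix H = [[-10, -2, -4], [-2, -6, -2], [-4, -2, -2]].
Leading principal minors: -10, 56, -8.
Signs alternate −, +, − ⇒ H ≺ 0 ⇒ concave.

concave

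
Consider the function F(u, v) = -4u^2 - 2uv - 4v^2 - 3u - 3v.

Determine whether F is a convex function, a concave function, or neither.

F is quadratic, so its Hessian is the constant matrix H = [[-8, -2], [-2, -8]].
det(H) = 60, tr(H) = -16.
det(H) > 0 and tr(H) < 0, so H is negative definite everywhere: concave.

concave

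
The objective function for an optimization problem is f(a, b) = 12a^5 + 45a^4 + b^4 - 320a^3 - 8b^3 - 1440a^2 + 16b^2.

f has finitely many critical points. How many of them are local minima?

f separates as a function of a plus a function of b, so ∇f=0 decouples.
∂f/∂a = 60a(a - 4)(a + 3)(a + 4) = 0 at a ∈ {-4, -3, 0, 4}; ∂f/∂b = 4b(b - 4)(b - 2) = 0 at b ∈ {0, 2, 4}.
The Hessian is diagonal: diag(f_aa, f_bb). Second derivatives: f_aa(-4)=-1920, f_aa(-3)=1260, f_aa(0)=-2880, f_aa(4)=13440; f_bb(0)=32, f_bb(2)=-16, f_bb(4)=32.
Local minima occur where both diagonal entries positive: (-3, 0), (-3, 4), (4, 0), (4, 4). Count: 4.

4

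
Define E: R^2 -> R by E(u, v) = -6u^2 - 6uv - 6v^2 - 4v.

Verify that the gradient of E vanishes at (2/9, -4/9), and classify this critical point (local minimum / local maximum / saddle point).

∇E = (-12u - 6v, -6u - 12v - 4); substituting (2/9, -4/9) gives ∇E = (0, 0), so (2/9, -4/9) is indeed a critical point.
The Hessian of E is constant: H = [[-12, -6], [-6, -12]].
det(H) = (-12)·(-12) − (-6)² = 108.
det(H) > 0 and tr(H) = -24 < 0, so H is negative definite and the point is a local maximum.

local maximum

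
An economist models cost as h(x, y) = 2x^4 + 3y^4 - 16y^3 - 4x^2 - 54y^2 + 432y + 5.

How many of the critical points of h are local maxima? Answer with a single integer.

1

h separates as a function of x plus a function of y, so ∇h=0 decouples.
∂h/∂x = 8x(x - 1)(x + 1) = 0 at x ∈ {-1, 0, 1}; ∂h/∂y = 12(y - 4)(y - 3)(y + 3) = 0 at y ∈ {-3, 3, 4}.
The Hessian is diagonal: diag(h_xx, h_yy). Second derivatives: h_xx(-1)=16, h_xx(0)=-8, h_xx(1)=16; h_yy(-3)=504, h_yy(3)=-72, h_yy(4)=84.
Local maxima occur where both diagonal entries negative: (0, 3). Count: 1.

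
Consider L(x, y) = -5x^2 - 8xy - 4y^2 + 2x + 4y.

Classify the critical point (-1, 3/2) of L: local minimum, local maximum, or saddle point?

local maximum

The Hessian of L is constant: H = [[-10, -8], [-8, -8]].
det(H) = (-10)·(-8) − (-8)² = 16.
det(H) > 0 and tr(H) = -18 < 0, so H is negative definite and the point is a local maximum.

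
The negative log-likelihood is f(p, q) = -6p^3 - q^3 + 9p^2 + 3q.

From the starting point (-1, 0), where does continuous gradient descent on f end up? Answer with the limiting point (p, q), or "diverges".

(0, -1)

f is separable, so gradient descent decouples: p follows -∂f/∂p, q follows -∂f/∂q.
∂f/∂p = -18p(p - 1); at p=-1 this is -36, so p increases.
∂f/∂q = -3(q - 1)(q + 1); at q=0 this is 3, so q decreases.
p converges to its nearest critical value 0 (a local min of the p-part); q converges to -1. The iterate converges to (0, -1).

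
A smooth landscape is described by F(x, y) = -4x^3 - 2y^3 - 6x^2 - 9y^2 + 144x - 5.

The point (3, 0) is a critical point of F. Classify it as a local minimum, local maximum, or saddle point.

The mixed partial ∂²F/∂x∂y is 0, so the Hessian at any point is diag(F_xx, F_yy) = diag(-12(2x + 1), -6(2y + 3)).
At (3, 0): H = diag(-84, -18).
Both eigenvalues are negative, so H is negative definite: a local maximum.

local maximum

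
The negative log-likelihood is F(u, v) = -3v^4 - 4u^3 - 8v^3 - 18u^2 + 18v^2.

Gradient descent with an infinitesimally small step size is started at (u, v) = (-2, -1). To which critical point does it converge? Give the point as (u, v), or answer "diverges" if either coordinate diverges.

F is separable, so gradient descent decouples: u follows -∂F/∂u, v follows -∂F/∂v.
∂F/∂u = -12u(u + 3); at u=-2 this is 24, so u decreases.
∂F/∂v = -12v(v - 1)(v + 3); at v=-1 this is -48, so v increases.
u converges to its nearest critical value -3 (a local min of the u-part); v converges to 0. The iterate converges to (-3, 0).

(-3, 0)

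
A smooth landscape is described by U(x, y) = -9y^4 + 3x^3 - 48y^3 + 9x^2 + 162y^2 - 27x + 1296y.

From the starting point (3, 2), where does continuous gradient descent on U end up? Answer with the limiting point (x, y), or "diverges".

U is separable, so gradient descent decouples: x follows -∂U/∂x, y follows -∂U/∂y.
∂U/∂x = 9(x - 1)(x + 3); at x=3 this is 108, so x decreases.
∂U/∂y = -36(y - 3)(y + 3)(y + 4); at y=2 this is 1080, so y decreases.
x converges to its nearest critical value 1 (a local min of the x-part); y converges to -3. The iterate converges to (1, -3).

(1, -3)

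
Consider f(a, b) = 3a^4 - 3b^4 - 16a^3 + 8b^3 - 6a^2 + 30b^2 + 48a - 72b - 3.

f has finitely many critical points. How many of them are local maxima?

f separates as a function of a plus a function of b, so ∇f=0 decouples.
∂f/∂a = 12(a - 4)(a - 1)(a + 1) = 0 at a ∈ {-1, 1, 4}; ∂f/∂b = -12(b - 3)(b - 1)(b + 2) = 0 at b ∈ {-2, 1, 3}.
The Hessian is diagonal: diag(f_aa, f_bb). Second derivatives: f_aa(-1)=120, f_aa(1)=-72, f_aa(4)=180; f_bb(-2)=-180, f_bb(1)=72, f_bb(3)=-120.
Local maxima occur where both diagonal entries negative: (1, -2), (1, 3). Count: 2.

2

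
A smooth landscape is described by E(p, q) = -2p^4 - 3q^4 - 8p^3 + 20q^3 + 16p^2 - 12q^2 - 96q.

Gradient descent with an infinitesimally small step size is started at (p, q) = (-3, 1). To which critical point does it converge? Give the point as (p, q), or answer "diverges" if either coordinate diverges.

(0, 2)

E is separable, so gradient descent decouples: p follows -∂E/∂p, q follows -∂E/∂q.
∂E/∂p = -8p(p - 1)(p + 4); at p=-3 this is -96, so p increases.
∂E/∂q = -12(q - 4)(q - 2)(q + 1); at q=1 this is -72, so q increases.
p converges to its nearest critical value 0 (a local min of the p-part); q converges to 2. The iterate converges to (0, 2).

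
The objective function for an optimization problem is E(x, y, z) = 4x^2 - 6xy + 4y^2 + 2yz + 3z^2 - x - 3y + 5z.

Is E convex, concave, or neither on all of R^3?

E is quadratic, so its Hessian is the constant matrix H = [[8, -6, 0], [-6, 8, 2], [0, 2, 6]].
Leading principal minors: 8, 28, 136.
All positive ⇒ H ≻ 0 ⇒ convex.

convex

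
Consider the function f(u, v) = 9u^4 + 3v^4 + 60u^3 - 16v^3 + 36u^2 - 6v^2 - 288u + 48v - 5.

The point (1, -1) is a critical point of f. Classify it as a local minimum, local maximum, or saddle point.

The mixed partial ∂²f/∂u∂v is 0, so the Hessian at any point is diag(f_uu, f_vv) = diag(36(3u^2 + 10u + 2), 12(3v^2 - 8v - 1)).
At (1, -1): H = diag(540, 120).
Both eigenvalues are positive, so H is positive definite: a local minimum.

local minimum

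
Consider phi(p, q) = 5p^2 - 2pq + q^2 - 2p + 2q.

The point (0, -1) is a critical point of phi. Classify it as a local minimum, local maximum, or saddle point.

local minimum

The Hessian of phi is constant: H = [[10, -2], [-2, 2]].
det(H) = 10·2 − (-2)² = 16.
det(H) > 0 and tr(H) = 12 > 0, so H is positive definite and the point is a local minimum.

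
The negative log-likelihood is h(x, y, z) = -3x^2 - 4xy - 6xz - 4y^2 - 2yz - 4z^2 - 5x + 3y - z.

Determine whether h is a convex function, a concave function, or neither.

h is quadratic, so its Hessian is the constant matrix H = [[-6, -4, -6], [-4, -8, -2], [-6, -2, -8]].
Leading principal minors: -6, 32, -40.
Signs alternate −, +, − ⇒ H ≺ 0 ⇒ concave.

concave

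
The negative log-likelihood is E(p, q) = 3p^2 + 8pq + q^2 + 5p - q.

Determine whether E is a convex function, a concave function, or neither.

neither

E is quadratic, so its Hessian is the constant matrix H = [[6, 8], [8, 2]].
det(H) = -52, tr(H) = 8.
det(H) < 0, so H is indefinite: neither convex nor concave.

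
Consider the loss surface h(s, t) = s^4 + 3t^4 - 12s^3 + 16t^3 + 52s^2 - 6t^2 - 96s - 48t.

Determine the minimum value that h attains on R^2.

h(s,t) separates as P(s) + Q(t), so its minimum is min P + min Q.
P'(s) = 4(s - 4)(s - 3)(s - 2) vanishes at s ∈ {2, 3, 4}; Q'(t) = 12(t - 1)(t + 1)(t + 4) vanishes at t ∈ {-4, -1, 1}.
Local minima of P (where P''>0): P(2)=-64, P(4)=-64. Local minima of Q: Q(-4)=-160, Q(1)=-35.
So the global minimum of h is P(2) + Q(-4) = -64 − 160 = -224, attained at (2, -4).

-224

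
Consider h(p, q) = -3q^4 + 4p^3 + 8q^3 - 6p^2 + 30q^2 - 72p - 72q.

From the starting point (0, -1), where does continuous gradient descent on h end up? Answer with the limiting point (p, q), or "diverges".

h is separable, so gradient descent decouples: p follows -∂h/∂p, q follows -∂h/∂q.
∂h/∂p = 12(p - 3)(p + 2); at p=0 this is -72, so p increases.
∂h/∂q = -12(q - 3)(q - 1)(q + 2); at q=-1 this is -96, so q increases.
p converges to its nearest critical value 3 (a local min of the p-part); q converges to 1. The iterate converges to (3, 1).

(3, 1)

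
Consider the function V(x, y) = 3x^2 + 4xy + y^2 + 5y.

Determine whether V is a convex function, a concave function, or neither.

neither

V is quadratic, so its Hessian is the constant matrix H = [[6, 4], [4, 2]].
det(H) = -4, tr(H) = 8.
det(H) < 0, so H is indefinite: neither convex nor concave.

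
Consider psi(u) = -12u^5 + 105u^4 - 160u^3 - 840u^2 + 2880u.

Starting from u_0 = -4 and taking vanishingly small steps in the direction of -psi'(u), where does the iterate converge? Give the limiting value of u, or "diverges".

psi'(u) = -60(u - 4)(u - 3)(u - 2)(u + 2), so psi'(-4) = -40320.
Gradient descent moves in the -psi' direction, i.e. u is increasing.
The nearest critical point in that direction is u = -2, where psi'' = 7200 > 0 (a local minimum). The iterate converges there.

-2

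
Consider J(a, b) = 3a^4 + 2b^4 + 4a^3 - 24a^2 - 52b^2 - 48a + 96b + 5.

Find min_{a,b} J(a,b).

J(a,b) separates as P(a) + Q(b) + 5, so its minimum is min P + min Q + 5.
P'(a) = 12(a - 2)(a + 1)(a + 2) vanishes at a ∈ {-2, -1, 2}; Q'(b) = 8(b - 3)(b - 1)(b + 4) vanishes at b ∈ {-4, 1, 3}.
Local minima of P (where P''>0): P(-2)=16, P(2)=-112. Local minima of Q: Q(-4)=-704, Q(3)=-18.
So the global minimum of J is P(2) + Q(-4) + 5 = -112 − 704 + 5 = -811, attained at (2, -4).

-811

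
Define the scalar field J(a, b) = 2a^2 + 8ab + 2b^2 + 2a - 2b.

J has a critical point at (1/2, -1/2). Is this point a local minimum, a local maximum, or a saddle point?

The Hessian of J is constant: H = [[4, 8], [8, 4]].
det(H) = 4·4 − 8² = -48.
Since det(H) < 0, H is indefinite and the critical point is a saddle point.

saddle point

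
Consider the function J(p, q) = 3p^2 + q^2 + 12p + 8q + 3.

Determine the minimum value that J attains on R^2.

-25

J(p,q) separates as A(p) + B(q) + 3, so its minimum is min A + min B + 3.
A'(p) = 6p + 12 vanishes at p ∈ {-2}; B'(q) = 2q + 8 vanishes at q ∈ {-4}.
Local minima of A (where A''>0): A(-2)=-12. Local minima of B: B(-4)=-16.
So the global minimum of J is A(-2) + B(-4) + 3 = -12 − 16 + 3 = -25, attained at (-2, -4).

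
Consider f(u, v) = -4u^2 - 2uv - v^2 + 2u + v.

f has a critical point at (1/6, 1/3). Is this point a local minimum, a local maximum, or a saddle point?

local maximum

The Hessian of f is constant: H = [[-8, -2], [-2, -2]].
det(H) = (-8)·(-2) − (-2)² = 12.
det(H) > 0 and tr(H) = -10 < 0, so H is negative definite and the point is a local maximum.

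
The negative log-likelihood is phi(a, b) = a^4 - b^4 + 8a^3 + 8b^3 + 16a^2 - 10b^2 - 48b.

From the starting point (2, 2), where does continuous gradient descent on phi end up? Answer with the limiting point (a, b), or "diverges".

(0, 3)

phi is separable, so gradient descent decouples: a follows -∂phi/∂a, b follows -∂phi/∂b.
∂phi/∂a = 4a(a + 2)(a + 4); at a=2 this is 192, so a decreases.
∂phi/∂b = -4(b - 4)(b - 3)(b + 1); at b=2 this is -24, so b increases.
a converges to its nearest critical value 0 (a local min of the a-part); b converges to 3. The iterate converges to (0, 3).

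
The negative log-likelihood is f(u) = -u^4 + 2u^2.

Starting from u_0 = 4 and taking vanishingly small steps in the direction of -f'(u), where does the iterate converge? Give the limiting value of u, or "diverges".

f'(u) = -4u(u - 1)(u + 1), so f'(4) = -240.
Gradient descent moves in the -f' direction, i.e. u is increasing.
There is no critical point above u=4, and f' keeps the same sign, so the iterate runs off to +∞.

diverges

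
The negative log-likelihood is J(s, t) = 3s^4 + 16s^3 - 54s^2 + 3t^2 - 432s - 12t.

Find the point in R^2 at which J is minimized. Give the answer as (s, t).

J(s,t) separates as P(s) + Q(t), so its minimum is min P + min Q.
P'(s) = 12(s - 3)(s + 3)(s + 4) vanishes at s ∈ {-4, -3, 3}; Q'(t) = 6(t - 2) vanishes at t ∈ {2}.
Local minima of P (where P''>0): P(-4)=608, P(3)=-1107. Local minima of Q: Q(2)=-12.
So the global minimum of J is P(3) + Q(2) = -1107 − 12 = -1119, attained at (3, 2).

(3, 2)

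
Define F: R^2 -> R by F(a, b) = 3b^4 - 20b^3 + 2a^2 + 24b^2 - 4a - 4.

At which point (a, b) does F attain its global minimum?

(1, 4)

F(a,b) separates as P(a) + Q(b) − 4, so its minimum is min P + min Q − 4.
P'(a) = 4a - 4 vanishes at a ∈ {1}; Q'(b) = 12b(b - 4)(b - 1) vanishes at b ∈ {0, 1, 4}.
Local minima of P (where P''>0): P(1)=-2. Local minima of Q: Q(0)=0, Q(4)=-128.
So the global minimum of F is P(1) + Q(4) − 4 = -2 − 128 − 4 = -134, attained at (1, 4).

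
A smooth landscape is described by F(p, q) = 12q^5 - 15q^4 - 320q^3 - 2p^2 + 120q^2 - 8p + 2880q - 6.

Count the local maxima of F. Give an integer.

F separates as a function of p plus a function of q, so ∇F=0 decouples.
∂F/∂p = -4(p + 2) = 0 at p ∈ {-2}; ∂F/∂q = 60(q - 4)(q - 2)(q + 2)(q + 3) = 0 at q ∈ {-3, -2, 2, 4}.
The Hessian is diagonal: diag(F_pp, F_qq). Second derivatives: F_pp(-2)=-4; F_qq(-3)=-2100, F_qq(-2)=1440, F_qq(2)=-2400, F_qq(4)=5040.
Local maxima occur where both diagonal entries negative: (-2, -3), (-2, 2). Count: 2.

2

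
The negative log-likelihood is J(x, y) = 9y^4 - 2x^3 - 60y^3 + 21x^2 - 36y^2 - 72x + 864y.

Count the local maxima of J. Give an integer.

J separates as a function of x plus a function of y, so ∇J=0 decouples.
∂J/∂x = -6(x - 4)(x - 3) = 0 at x ∈ {3, 4}; ∂J/∂y = 36(y - 4)(y - 3)(y + 2) = 0 at y ∈ {-2, 3, 4}.
The Hessian is diagonal: diag(J_xx, J_yy). Second derivatives: J_xx(3)=6, J_xx(4)=-6; J_yy(-2)=1080, J_yy(3)=-180, J_yy(4)=216.
Local maxima occur where both diagonal entries negative: (4, 3). Count: 1.

1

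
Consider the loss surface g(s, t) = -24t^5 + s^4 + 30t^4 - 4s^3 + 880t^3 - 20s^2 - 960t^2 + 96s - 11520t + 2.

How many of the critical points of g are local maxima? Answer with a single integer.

2

g separates as a function of s plus a function of t, so ∇g=0 decouples.
∂g/∂s = 4(s - 4)(s - 2)(s + 3) = 0 at s ∈ {-3, 2, 4}; ∂g/∂t = -120(t - 4)(t - 3)(t + 2)(t + 4) = 0 at t ∈ {-4, -2, 3, 4}.
The Hessian is diagonal: diag(g_ss, g_tt). Second derivatives: g_ss(-3)=140, g_ss(2)=-40, g_ss(4)=56; g_tt(-4)=13440, g_tt(-2)=-7200, g_tt(3)=4200, g_tt(4)=-5760.
Local maxima occur where both diagonal entries negative: (2, -2), (2, 4). Count: 2.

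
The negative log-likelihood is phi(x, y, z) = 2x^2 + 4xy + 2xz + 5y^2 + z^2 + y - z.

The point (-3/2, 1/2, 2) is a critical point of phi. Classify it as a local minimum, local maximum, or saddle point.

The Hessian is constant: H = [[4, 4, 2], [4, 10, 0], [2, 0, 2]].
Leading principal minors: Δ₁ = 4, Δ₂ = 24, Δ₃ = 8.
All leading minors are positive, so H is positive definite: a local minimum.

local minimum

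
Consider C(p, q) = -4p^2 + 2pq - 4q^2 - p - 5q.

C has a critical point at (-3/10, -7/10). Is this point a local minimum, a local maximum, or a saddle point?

The Hessian of C is constant: H = [[-8, 2], [2, -8]].
det(H) = (-8)·(-8) − 2² = 60.
det(H) > 0 and tr(H) = -16 < 0, so H is negative definite and the point is a local maximum.

local maximum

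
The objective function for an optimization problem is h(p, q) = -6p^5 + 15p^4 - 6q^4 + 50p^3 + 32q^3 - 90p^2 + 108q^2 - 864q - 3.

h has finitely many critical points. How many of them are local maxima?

4

h separates as a function of p plus a function of q, so ∇h=0 decouples.
∂h/∂p = -30p(p - 3)(p - 1)(p + 2) = 0 at p ∈ {-2, 0, 1, 3}; ∂h/∂q = -24(q - 4)(q - 3)(q + 3) = 0 at q ∈ {-3, 3, 4}.
The Hessian is diagonal: diag(h_pp, h_qq). Second derivatives: h_pp(-2)=900, h_pp(0)=-180, h_pp(1)=180, h_pp(3)=-900; h_qq(-3)=-1008, h_qq(3)=144, h_qq(4)=-168.
Local maxima occur where both diagonal entries negative: (0, -3), (0, 4), (3, -3), (3, 4). Count: 4.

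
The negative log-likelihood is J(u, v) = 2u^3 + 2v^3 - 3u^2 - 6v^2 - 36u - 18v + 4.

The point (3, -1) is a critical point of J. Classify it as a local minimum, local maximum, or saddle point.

saddle point

The mixed partial ∂²J/∂u∂v is 0, so the Hessian at any point is diag(J_uu, J_vv) = diag(6(2u - 1), 12(v - 1)).
At (3, -1): H = diag(30, -24).
The eigenvalues have opposite signs, so H is indefinite: a saddle point.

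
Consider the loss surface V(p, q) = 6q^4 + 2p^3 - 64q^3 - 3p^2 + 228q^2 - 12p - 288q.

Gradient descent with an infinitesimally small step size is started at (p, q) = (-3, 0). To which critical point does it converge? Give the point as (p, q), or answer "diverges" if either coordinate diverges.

diverges

V is separable, so gradient descent decouples: p follows -∂V/∂p, q follows -∂V/∂q.
∂V/∂p = 6(p - 2)(p + 1); at p=-3 this is 60, so p decreases.
∂V/∂q = 24(q - 4)(q - 3)(q - 1); at q=0 this is -288, so q increases.
The p-coordinate has no critical point in that direction and runs off to infinity.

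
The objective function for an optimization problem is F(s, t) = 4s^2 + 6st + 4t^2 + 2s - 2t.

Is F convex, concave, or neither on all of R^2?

convex

F is quadratic, so its Hessian is the constant matrix H = [[8, 6], [6, 8]].
det(H) = 28, tr(H) = 16.
det(H) > 0 and tr(H) > 0, so H is positive definite everywhere: convex.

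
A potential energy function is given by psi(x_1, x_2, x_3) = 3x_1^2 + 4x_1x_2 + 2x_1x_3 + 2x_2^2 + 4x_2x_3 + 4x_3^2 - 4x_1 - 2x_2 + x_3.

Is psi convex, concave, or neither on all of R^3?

convex

psi is quadratic, so its Hessian is the constant matrix H = [[6, 4, 2], [4, 4, 4], [2, 4, 8]].
Leading principal minors: 6, 8, 16.
All positive ⇒ H ≻ 0 ⇒ convex.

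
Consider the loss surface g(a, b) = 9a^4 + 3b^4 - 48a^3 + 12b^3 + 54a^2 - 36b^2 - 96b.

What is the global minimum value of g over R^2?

g(a,b) separates as P(a) + Q(b), so its minimum is min P + min Q.
P'(a) = 36a(a - 3)(a - 1) vanishes at a ∈ {0, 1, 3}; Q'(b) = 12(b - 2)(b + 1)(b + 4) vanishes at b ∈ {-4, -1, 2}.
Local minima of P (where P''>0): P(0)=0, P(3)=-81. Local minima of Q: Q(-4)=-192, Q(2)=-192.
So the global minimum of g is P(3) + Q(-4) = -81 − 192 = -273, attained at (3, -4).

-273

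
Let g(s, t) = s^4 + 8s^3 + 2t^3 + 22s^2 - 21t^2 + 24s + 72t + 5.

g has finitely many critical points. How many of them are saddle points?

g separates as a function of s plus a function of t, so ∇g=0 decouples.
∂g/∂s = 4(s + 1)(s + 2)(s + 3) = 0 at s ∈ {-3, -2, -1}; ∂g/∂t = 6(t - 4)(t - 3) = 0 at t ∈ {3, 4}.
The Hessian is diagonal: diag(g_ss, g_tt). Second derivatives: g_ss(-3)=8, g_ss(-2)=-4, g_ss(-1)=8; g_tt(3)=-6, g_tt(4)=6.
Saddle points occur where the two diagonal entries have opposite signs: (-3, 3), (-2, 4), (-1, 3). Count: 3.

3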